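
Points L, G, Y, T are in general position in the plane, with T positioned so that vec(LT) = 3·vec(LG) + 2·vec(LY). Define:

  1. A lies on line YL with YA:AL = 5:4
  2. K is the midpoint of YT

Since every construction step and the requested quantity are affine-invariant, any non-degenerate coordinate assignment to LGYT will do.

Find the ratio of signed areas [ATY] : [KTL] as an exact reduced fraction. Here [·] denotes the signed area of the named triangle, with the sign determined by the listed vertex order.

Work in coordinates with L = (0, 0), G = (1, 0), Y = (0, 1), T = (3, 2).
1. A lies on line YL with YA:AL = 5:4 ⇒ A = (0, 4/9)
2. K is the midpoint of YT ⇒ K = (3/2, 3/2)
2·[ATY] = 5/3, 2·[KTL] = -3/2
[ATY]:[KTL] = 5/3:-3/2 = -10/9

[ATY]:[KTL] = -10/9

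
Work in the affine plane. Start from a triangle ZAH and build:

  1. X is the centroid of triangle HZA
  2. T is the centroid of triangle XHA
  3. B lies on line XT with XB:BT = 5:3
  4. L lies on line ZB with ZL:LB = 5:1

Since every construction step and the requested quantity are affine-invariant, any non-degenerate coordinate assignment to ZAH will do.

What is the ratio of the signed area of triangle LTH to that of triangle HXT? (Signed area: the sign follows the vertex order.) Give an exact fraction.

Choose coordinates Z = (0, 0), A = (1, 0), H = (0, 1).
1. X is the centroid of triangle HZA ⇒ X = (1/3, 1/3)
2. T is the centroid of triangle XHA ⇒ T = (4/9, 4/9)
3. B lies on line XT with XB:BT = 5:3 ⇒ B = (29/72, 29/72)
4. L lies on line ZB with ZL:LB = 5:1 ⇒ L = (145/432, 145/432)
2·[LTH] = 47/432, 2·[HXT] = 1/9
[LTH]:[HXT] = 47/432:1/9 = 47/48

[LTH]:[HXT] = 47/48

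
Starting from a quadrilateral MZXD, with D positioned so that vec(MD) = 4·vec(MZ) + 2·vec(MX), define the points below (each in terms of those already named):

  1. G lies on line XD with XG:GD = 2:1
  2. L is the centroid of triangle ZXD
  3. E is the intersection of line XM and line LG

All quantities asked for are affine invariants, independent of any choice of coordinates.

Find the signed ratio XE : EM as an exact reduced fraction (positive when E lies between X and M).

XE:EM = -10

Choose coordinates M = (0, 0), Z = (1, 0), X = (0, 1), D = (4, 2).
1. G lies on line XD with XG:GD = 2:1 ⇒ G = (8/3, 5/3)
2. L is the centroid of triangle ZXD ⇒ L = (5/3, 1)
3. E is the intersection of line XM and line LG ⇒ E = (0, -1/9)
E = X + t·(M−X) with t = 10/9, so XE:EM = t:(1−t) = 10/9:-1/9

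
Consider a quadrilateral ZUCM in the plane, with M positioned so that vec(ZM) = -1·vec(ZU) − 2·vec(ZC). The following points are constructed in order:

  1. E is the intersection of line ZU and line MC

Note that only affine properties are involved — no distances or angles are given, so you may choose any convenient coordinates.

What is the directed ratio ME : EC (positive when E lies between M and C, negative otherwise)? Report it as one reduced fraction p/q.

Work in coordinates with Z = (0, 0), U = (1, 0), C = (0, 1), M = (-1, -2).
1. E is the intersection of line ZU and line MC ⇒ E = (-1/3, 0)
E = M + t·(C−M) with t = 2/3, so ME:EC = t:(1−t) = 2/3:1/3

ME:EC = 2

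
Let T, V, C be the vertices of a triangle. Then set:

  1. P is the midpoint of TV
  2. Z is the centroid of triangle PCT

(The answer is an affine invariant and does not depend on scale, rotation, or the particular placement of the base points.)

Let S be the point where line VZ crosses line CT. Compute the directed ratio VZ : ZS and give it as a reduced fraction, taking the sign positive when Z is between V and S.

Work in coordinates with T = (0, 0), V = (1, 0), C = (0, 1).
1. P is the midpoint of TV ⇒ P = (1/2, 0)
2. Z is the centroid of triangle PCT ⇒ Z = (1/6, 1/3)
line VZ meets CT at S = (0, 2/5)
Z = V + t·(S−V) with t = 5/6, so VZ:ZS = 5/6:1/6

VZ:ZS = 5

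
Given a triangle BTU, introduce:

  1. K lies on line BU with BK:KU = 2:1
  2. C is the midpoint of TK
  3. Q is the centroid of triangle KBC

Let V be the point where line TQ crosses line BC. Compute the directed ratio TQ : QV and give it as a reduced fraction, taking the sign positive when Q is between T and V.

Assign B = (0, 0), T = (1, 0), U = (0, 1) — the answer is frame-independent, so this choice is without loss of generality.
1. K lies on line BU with BK:KU = 2:1 ⇒ K = (0, 2/3)
2. C is the midpoint of TK ⇒ C = (1/2, 1/3)
3. Q is the centroid of triangle KBC ⇒ Q = (1/6, 1/3)
line TQ meets BC at V = (3/8, 1/4)
Q = T + t·(V−T) with t = 4/3, so TQ:QV = 4/3:-1/3

TQ:QV = -4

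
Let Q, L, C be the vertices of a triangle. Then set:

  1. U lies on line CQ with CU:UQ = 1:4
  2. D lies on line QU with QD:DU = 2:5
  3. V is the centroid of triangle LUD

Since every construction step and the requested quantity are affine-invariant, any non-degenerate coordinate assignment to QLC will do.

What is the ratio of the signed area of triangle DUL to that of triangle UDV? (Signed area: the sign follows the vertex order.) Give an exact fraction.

[DUL]:[UDV] = -3

Work in coordinates with Q = (0, 0), L = (1, 0), C = (0, 1).
1. U lies on line CQ with CU:UQ = 1:4 ⇒ U = (0, 4/5)
2. D lies on line QU with QD:DU = 2:5 ⇒ D = (0, 8/35)
3. V is the centroid of triangle LUD ⇒ V = (1/3, 12/35)
2·[DUL] = -4/7, 2·[UDV] = 4/21
[DUL]:[UDV] = -4/7:4/21 = -3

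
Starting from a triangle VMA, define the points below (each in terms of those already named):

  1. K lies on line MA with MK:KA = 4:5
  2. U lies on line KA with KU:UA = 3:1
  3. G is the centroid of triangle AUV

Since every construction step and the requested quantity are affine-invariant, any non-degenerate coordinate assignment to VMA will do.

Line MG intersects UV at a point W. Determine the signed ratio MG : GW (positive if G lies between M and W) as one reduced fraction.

Assign V = (0, 0), M = (1, 0), A = (0, 1) — the answer is frame-independent, so this choice is without loss of generality.
1. K lies on line MA with MK:KA = 4:5 ⇒ K = (5/9, 4/9)
2. U lies on line KA with KU:UA = 3:1 ⇒ U = (5/36, 31/36)
3. G is the centroid of triangle AUV ⇒ G = (5/108, 67/108)
line MG meets UV at W = (335/3528, 2077/3528)
G = M + t·(W−M) with t = 98/93, so MG:GW = 98/93:-5/93

MG:GW = -98/5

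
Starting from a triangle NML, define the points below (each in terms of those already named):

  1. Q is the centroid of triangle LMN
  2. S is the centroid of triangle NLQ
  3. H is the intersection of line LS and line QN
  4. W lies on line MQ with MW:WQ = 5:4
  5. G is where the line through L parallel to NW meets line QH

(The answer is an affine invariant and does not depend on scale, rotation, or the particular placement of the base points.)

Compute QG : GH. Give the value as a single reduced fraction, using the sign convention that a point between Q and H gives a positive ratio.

Choose coordinates N = (0, 0), M = (1, 0), L = (0, 1).
1. Q is the centroid of triangle LMN ⇒ Q = (1/3, 1/3)
2. S is the centroid of triangle NLQ ⇒ S = (1/9, 4/9)
3. H is the intersection of line LS and line QN ⇒ H = (1/6, 1/6)
4. W lies on line MQ with MW:WQ = 5:4 ⇒ W = (17/27, 5/27)
5. G is where the line through L parallel to NW meets line QH ⇒ G = (17/12, 17/12)
G = Q + t·(H−Q) with t = -13/2, so QG:GH = t:(1−t) = -13/2:15/2

QG:GH = -13/15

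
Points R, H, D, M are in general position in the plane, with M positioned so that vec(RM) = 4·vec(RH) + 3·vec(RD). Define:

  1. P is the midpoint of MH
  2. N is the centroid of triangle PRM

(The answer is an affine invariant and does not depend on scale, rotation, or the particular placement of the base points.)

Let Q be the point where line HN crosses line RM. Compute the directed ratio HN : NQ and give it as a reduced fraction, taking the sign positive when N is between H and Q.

Assign R = (0, 0), H = (1, 0), D = (0, 1), M = (4, 3) — the answer is frame-independent, so this choice is without loss of generality.
1. P is the midpoint of MH ⇒ P = (5/2, 3/2)
2. N is the centroid of triangle PRM ⇒ N = (13/6, 3/2)
line HN meets RM at Q = (12/5, 9/5)
N = H + t·(Q−H) with t = 5/6, so HN:NQ = 5/6:1/6

HN:NQ = 5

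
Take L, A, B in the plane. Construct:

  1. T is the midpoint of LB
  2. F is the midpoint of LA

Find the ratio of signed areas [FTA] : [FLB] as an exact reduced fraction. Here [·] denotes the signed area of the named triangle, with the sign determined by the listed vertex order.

Assign L = (0, 0), A = (1, 0), B = (0, 1) — the answer is frame-independent, so this choice is without loss of generality.
1. T is the midpoint of LB ⇒ T = (0, 1/2)
2. F is the midpoint of LA ⇒ F = (1/2, 0)
2·[FTA] = -1/4, 2·[FLB] = -1/2
[FTA]:[FLB] = -1/4:-1/2 = 1/2

[FTA]:[FLB] = 1/2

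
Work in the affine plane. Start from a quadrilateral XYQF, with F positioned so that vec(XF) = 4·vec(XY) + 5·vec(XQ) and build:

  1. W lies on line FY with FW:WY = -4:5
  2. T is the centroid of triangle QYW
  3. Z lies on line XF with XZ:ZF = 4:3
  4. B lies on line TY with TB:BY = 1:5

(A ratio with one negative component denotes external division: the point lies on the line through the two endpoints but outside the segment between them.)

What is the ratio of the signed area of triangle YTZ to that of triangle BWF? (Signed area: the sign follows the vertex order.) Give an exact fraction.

[YTZ]:[BWF] = -69/280

Set X = (0, 0), Y = (1, 0), Q = (0, 1), F = (4, 5); any affine frame gives the same invariant.
1. W lies on line FY with FW:WY = -4:5 ⇒ W = (16, 25)
2. T is the centroid of triangle QYW ⇒ T = (17/3, 26/3)
3. Z lies on line XF with XZ:ZF = 4:3 ⇒ Z = (16/7, 20/7)
4. B lies on line TY with TB:BY = 1:5 ⇒ B = (44/9, 65/9)
2·[YTZ] = 46/21, 2·[BWF] = -80/9
[YTZ]:[BWF] = 46/21:-80/9 = -69/280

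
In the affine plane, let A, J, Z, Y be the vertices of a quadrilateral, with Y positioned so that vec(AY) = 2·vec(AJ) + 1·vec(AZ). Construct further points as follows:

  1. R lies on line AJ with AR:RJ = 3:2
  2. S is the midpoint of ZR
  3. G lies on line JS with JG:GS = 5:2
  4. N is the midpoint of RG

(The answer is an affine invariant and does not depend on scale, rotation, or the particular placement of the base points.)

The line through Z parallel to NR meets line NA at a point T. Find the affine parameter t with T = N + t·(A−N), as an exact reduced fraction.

Work in coordinates with A = (0, 0), J = (1, 0), Z = (0, 1), Y = (2, 1).
1. R lies on line AJ with AR:RJ = 3:2 ⇒ R = (3/5, 0)
2. S is the midpoint of ZR ⇒ S = (3/10, 1/2)
3. G lies on line JS with JG:GS = 5:2 ⇒ G = (1/2, 5/14)
4. N is the midpoint of RG ⇒ N = (11/20, 5/28)
through Z parallel to NR: direction (1/20, -5/28); meets NA at T = (77/300, 1/12)
T = N + t·(A−N) with t = 8/15

t = 8/15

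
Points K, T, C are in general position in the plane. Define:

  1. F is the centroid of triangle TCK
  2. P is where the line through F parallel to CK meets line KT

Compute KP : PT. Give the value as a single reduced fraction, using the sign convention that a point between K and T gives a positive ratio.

KP:PT = 1/2

Set K = (0, 0), T = (1, 0), C = (0, 1); any affine frame gives the same invariant.
1. F is the centroid of triangle TCK ⇒ F = (1/3, 1/3)
2. P is where the line through F parallel to CK meets line KT ⇒ P = (1/3, 0)
P = K + t·(T−K) with t = 1/3, so KP:PT = t:(1−t) = 1/3:2/3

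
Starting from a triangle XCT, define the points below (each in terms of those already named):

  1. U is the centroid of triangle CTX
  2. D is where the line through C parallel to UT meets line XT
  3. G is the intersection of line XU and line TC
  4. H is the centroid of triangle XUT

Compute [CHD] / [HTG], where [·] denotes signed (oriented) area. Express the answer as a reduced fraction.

Set X = (0, 0), C = (1, 0), T = (0, 1); any affine frame gives the same invariant.
1. U is the centroid of triangle CTX ⇒ U = (1/3, 1/3)
2. D is where the line through C parallel to UT meets line XT ⇒ D = (0, 2)
3. G is the intersection of line XU and line TC ⇒ G = (1/2, 1/2)
4. H is the centroid of triangle XUT ⇒ H = (1/9, 4/9)
2·[CHD] = -4/3, 2·[HTG] = -2/9
[CHD]:[HTG] = -4/3:-2/9 = 6

[CHD]:[HTG] = 6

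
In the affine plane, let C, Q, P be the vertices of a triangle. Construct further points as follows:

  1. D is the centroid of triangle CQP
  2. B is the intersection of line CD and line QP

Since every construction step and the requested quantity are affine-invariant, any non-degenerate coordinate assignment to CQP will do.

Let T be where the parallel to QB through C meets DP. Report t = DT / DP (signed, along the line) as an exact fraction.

Set C = (0, 0), Q = (1, 0), P = (0, 1); any affine frame gives the same invariant.
1. D is the centroid of triangle CQP ⇒ D = (1/3, 1/3)
2. B is the intersection of line CD and line QP ⇒ B = (1/2, 1/2)
through C parallel to QB: direction (-1/2, 1/2); meets DP at T = (1, -1)
T = D + t·(P−D) with t = -2

t = -2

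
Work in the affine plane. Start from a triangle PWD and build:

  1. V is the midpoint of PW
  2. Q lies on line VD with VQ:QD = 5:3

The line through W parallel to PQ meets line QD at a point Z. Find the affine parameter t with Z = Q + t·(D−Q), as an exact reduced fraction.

Assign P = (0, 0), W = (1, 0), D = (0, 1) — the answer is frame-independent, so this choice is without loss of generality.
1. V is the midpoint of PW ⇒ V = (1/2, 0)
2. Q lies on line VD with VQ:QD = 5:3 ⇒ Q = (3/16, 5/8)
through W parallel to PQ: direction (3/16, 5/8); meets QD at Z = (13/16, -5/8)
Z = Q + t·(D−Q) with t = -10/3

t = -10/3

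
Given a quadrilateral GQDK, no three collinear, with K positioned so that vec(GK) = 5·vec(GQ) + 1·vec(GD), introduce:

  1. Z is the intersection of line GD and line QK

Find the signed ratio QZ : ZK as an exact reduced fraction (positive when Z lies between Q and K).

Choose coordinates G = (0, 0), Q = (1, 0), D = (0, 1), K = (5, 1).
1. Z is the intersection of line GD and line QK ⇒ Z = (0, -1/4)
Z = Q + t·(K−Q) with t = -1/4, so QZ:ZK = t:(1−t) = -1/4:5/4

QZ:ZK = -1/5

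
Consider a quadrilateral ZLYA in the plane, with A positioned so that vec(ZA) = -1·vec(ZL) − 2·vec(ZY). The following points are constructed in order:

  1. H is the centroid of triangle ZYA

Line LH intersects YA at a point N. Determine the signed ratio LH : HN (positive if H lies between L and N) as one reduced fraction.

Assign Z = (0, 0), L = (1, 0), Y = (0, 1), A = (-1, -2) — the answer is frame-independent, so this choice is without loss of generality.
1. H is the centroid of triangle ZYA ⇒ H = (-1/3, -1/3)
line LH meets YA at N = (-5/11, -4/11)
H = L + t·(N−L) with t = 11/12, so LH:HN = 11/12:1/12

LH:HN = 11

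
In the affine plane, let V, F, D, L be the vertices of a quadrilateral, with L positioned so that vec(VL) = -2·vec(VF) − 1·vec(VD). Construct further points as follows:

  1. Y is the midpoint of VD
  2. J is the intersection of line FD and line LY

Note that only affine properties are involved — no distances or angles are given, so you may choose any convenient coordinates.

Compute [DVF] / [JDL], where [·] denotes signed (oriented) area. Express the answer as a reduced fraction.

[DVF]:[JDL] = 7/8

Choose coordinates V = (0, 0), F = (1, 0), D = (0, 1), L = (-2, -1).
1. Y is the midpoint of VD ⇒ Y = (0, 1/2)
2. J is the intersection of line FD and line LY ⇒ J = (2/7, 5/7)
2·[DVF] = 1, 2·[JDL] = 8/7
[DVF]:[JDL] = 1:8/7 = 7/8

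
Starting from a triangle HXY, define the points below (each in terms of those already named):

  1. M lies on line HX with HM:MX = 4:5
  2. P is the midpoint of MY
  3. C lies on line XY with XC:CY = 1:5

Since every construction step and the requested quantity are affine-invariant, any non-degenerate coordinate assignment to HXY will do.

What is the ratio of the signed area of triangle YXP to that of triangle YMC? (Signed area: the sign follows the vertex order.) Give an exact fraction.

Work in coordinates with H = (0, 0), X = (1, 0), Y = (0, 1).
1. M lies on line HX with HM:MX = 4:5 ⇒ M = (4/9, 0)
2. P is the midpoint of MY ⇒ P = (2/9, 1/2)
3. C lies on line XY with XC:CY = 1:5 ⇒ C = (5/6, 1/6)
2·[YXP] = -5/18, 2·[YMC] = 25/54
[YXP]:[YMC] = -5/18:25/54 = -3/5

[YXP]:[YMC] = -3/5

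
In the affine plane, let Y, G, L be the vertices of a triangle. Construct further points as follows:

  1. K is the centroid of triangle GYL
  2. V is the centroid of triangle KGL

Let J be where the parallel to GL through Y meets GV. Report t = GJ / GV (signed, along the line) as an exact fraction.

Work in coordinates with Y = (0, 0), G = (1, 0), L = (0, 1).
1. K is the centroid of triangle GYL ⇒ K = (1/3, 1/3)
2. V is the centroid of triangle KGL ⇒ V = (4/9, 4/9)
through Y parallel to GL: direction (-1, 1); meets GV at J = (-4, 4)
J = G + t·(V−G) with t = 9

t = 9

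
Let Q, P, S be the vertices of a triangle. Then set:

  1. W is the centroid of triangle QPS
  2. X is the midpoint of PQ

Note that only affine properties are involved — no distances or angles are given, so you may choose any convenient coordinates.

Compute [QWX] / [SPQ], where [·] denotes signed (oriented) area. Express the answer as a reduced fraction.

Choose coordinates Q = (0, 0), P = (1, 0), S = (0, 1).
1. W is the centroid of triangle QPS ⇒ W = (1/3, 1/3)
2. X is the midpoint of PQ ⇒ X = (1/2, 0)
2·[QWX] = -1/6, 2·[SPQ] = -1
[QWX]:[SPQ] = -1/6:-1 = 1/6

[QWX]:[SPQ] = 1/6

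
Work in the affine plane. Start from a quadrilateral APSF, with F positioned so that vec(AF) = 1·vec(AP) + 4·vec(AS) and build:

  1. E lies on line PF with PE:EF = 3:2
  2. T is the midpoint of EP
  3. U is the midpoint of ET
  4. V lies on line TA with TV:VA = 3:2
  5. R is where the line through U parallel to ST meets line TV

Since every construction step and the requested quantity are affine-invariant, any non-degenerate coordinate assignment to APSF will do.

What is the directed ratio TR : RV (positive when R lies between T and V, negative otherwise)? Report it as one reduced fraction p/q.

Choose coordinates A = (0, 0), P = (1, 0), S = (0, 1), F = (1, 4).
1. E lies on line PF with PE:EF = 3:2 ⇒ E = (1, 12/5)
2. T is the midpoint of EP ⇒ T = (1, 6/5)
3. U is the midpoint of ET ⇒ U = (1, 9/5)
4. V lies on line TA with TV:VA = 3:2 ⇒ V = (2/5, 12/25)
5. R is where the line through U parallel to ST meets line TV ⇒ R = (8/5, 48/25)
R = T + t·(V−T) with t = -1, so TR:RV = t:(1−t) = -1:2

TR:RV = -1/2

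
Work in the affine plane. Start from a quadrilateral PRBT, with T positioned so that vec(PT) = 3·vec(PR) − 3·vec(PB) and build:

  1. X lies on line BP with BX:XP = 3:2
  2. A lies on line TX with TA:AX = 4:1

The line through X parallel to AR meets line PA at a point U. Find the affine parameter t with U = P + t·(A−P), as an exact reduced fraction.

t = -4/7

Choose coordinates P = (0, 0), R = (1, 0), B = (0, 1), T = (3, -3).
1. X lies on line BP with BX:XP = 3:2 ⇒ X = (0, 2/5)
2. A lies on line TX with TA:AX = 4:1 ⇒ A = (3/5, -7/25)
through X parallel to AR: direction (2/5, 7/25); meets PA at U = (-12/35, 4/25)
U = P + t·(A−P) with t = -4/7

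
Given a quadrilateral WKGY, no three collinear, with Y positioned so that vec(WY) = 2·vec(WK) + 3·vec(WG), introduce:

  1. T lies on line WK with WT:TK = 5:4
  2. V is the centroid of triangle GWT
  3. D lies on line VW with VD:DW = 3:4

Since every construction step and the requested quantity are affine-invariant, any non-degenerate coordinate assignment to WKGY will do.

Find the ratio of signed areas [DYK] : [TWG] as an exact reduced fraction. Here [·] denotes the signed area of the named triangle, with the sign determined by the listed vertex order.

Choose coordinates W = (0, 0), K = (1, 0), G = (0, 1), Y = (2, 3).
1. T lies on line WK with WT:TK = 5:4 ⇒ T = (5/9, 0)
2. V is the centroid of triangle GWT ⇒ V = (5/27, 1/3)
3. D lies on line VW with VD:DW = 3:4 ⇒ D = (20/189, 4/21)
2·[DYK] = -181/63, 2·[TWG] = -5/9
[DYK]:[TWG] = -181/63:-5/9 = 181/35

[DYK]:[TWG] = 181/35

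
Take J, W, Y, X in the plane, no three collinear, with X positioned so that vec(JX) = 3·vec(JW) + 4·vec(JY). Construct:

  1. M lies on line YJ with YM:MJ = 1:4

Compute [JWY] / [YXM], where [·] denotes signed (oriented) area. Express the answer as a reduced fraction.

[JWY]:[YXM] = -5/3

Set J = (0, 0), W = (1, 0), Y = (0, 1), X = (3, 4); any affine frame gives the same invariant.
1. M lies on line YJ with YM:MJ = 1:4 ⇒ M = (0, 4/5)
2·[JWY] = 1, 2·[YXM] = -3/5
[JWY]:[YXM] = 1:-3/5 = -5/3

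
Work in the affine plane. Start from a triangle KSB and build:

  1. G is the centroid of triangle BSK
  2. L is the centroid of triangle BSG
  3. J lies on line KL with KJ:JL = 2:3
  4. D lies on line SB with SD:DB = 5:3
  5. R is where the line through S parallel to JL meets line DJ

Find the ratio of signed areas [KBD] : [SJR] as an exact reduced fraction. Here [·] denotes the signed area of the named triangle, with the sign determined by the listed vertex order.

[KBD]:[SJR] = -27/116

Work in coordinates with K = (0, 0), S = (1, 0), B = (0, 1).
1. G is the centroid of triangle BSK ⇒ G = (1/3, 1/3)
2. L is the centroid of triangle BSG ⇒ L = (4/9, 4/9)
3. J lies on line KL with KJ:JL = 2:3 ⇒ J = (8/45, 8/45)
4. D lies on line SB with SD:DB = 5:3 ⇒ D = (3/8, 5/8)
5. R is where the line through S parallel to JL meets line DJ ⇒ R = (-11/18, -29/18)
2·[KBD] = -3/8, 2·[SJR] = 29/18
[KBD]:[SJR] = -3/8:29/18 = -27/116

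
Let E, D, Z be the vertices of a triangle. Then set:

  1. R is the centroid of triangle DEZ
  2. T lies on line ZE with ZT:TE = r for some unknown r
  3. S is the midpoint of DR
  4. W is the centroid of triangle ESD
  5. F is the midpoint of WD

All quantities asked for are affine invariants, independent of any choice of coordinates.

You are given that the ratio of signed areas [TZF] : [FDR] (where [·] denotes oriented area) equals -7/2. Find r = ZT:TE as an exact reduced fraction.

Assign E = (0, 0), D = (1, 0), Z = (0, 1) — the answer is frame-independent, so this choice is without loss of generality.
1. R is the centroid of triangle DEZ ⇒ R = (1/3, 1/3)
2. With ZT:TE = r, write λ = r/(r+1) so T = Z + λ·(E−Z); T is affine-linear in λ
3. S is the midpoint of DR ⇒ S = (2/3, 1/6)
4. W is the centroid of triangle ESD ⇒ W = (5/9, 1/18)
5. F is the midpoint of WD ⇒ F = (7/9, 1/36)
Every point depending on T is an affine combination of T and λ-independent points, so each such coordinate is linear in λ; the λ² term in each signed area is a multiple of (E−Z)×(E−Z) = 0, so 2·[TZF] and 2·[FDR] are each linear in λ. Evaluating at λ=0 and λ=1:
  2·[TZF] = -7/9·λ,   2·[FDR] = 1/18
So [TZF]:[FDR] = (-7/9·λ) / (1/18). Setting this equal to -7/2:
  -7/9·λ = -7/2·(1/18)  ⇒  λ = 1/4
Then r = λ/(1−λ) = (1/4)/(3/4) = 1/3. Check: with r = 1/3, T = (0, 3/4) and [TZF]:[FDR] = -7/2 as required.

r = 1/3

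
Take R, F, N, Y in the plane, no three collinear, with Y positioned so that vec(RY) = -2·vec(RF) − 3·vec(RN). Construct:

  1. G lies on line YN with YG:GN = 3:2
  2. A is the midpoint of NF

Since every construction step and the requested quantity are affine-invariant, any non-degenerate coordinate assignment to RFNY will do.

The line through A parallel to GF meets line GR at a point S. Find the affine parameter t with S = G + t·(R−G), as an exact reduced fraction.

t = 2

Set R = (0, 0), F = (1, 0), N = (0, 1), Y = (-2, -3); any affine frame gives the same invariant.
1. G lies on line YN with YG:GN = 3:2 ⇒ G = (-4/5, -3/5)
2. A is the midpoint of NF ⇒ A = (1/2, 1/2)
through A parallel to GF: direction (9/5, 3/5); meets GR at S = (4/5, 3/5)
S = G + t·(R−G) with t = 2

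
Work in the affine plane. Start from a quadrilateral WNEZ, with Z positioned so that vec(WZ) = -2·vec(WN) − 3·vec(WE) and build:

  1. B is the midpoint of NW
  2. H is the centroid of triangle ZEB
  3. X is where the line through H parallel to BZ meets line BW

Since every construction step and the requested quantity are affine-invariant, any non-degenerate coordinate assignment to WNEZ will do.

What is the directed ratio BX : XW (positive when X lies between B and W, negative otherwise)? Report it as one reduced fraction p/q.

Set W = (0, 0), N = (1, 0), E = (0, 1), Z = (-2, -3); any affine frame gives the same invariant.
1. B is the midpoint of NW ⇒ B = (1/2, 0)
2. H is the centroid of triangle ZEB ⇒ H = (-1/2, -2/3)
3. X is where the line through H parallel to BZ meets line BW ⇒ X = (1/18, 0)
X = B + t·(W−B) with t = 8/9, so BX:XW = t:(1−t) = 8/9:1/9

BX:XW = 8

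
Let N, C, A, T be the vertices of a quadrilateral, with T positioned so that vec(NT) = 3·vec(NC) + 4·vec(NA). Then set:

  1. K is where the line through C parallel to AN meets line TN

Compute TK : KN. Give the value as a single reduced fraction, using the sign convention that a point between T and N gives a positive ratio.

Assign N = (0, 0), C = (1, 0), A = (0, 1), T = (3, 4) — the answer is frame-independent, so this choice is without loss of generality.
1. K is where the line through C parallel to AN meets line TN ⇒ K = (1, 4/3)
K = T + t·(N−T) with t = 2/3, so TK:KN = t:(1−t) = 2/3:1/3

TK:KN = 2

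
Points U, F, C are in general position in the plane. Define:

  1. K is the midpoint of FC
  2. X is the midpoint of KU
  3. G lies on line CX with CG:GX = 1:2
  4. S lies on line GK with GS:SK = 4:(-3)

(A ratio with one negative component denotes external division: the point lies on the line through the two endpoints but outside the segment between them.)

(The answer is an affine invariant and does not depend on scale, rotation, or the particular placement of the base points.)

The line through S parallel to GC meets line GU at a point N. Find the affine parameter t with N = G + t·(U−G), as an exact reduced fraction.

t = -4

Work in coordinates with U = (0, 0), F = (1, 0), C = (0, 1).
1. K is the midpoint of FC ⇒ K = (1/2, 1/2)
2. X is the midpoint of KU ⇒ X = (1/4, 1/4)
3. G lies on line CX with CG:GX = 1:2 ⇒ G = (1/12, 3/4)
4. S lies on line GK with GS:SK = 4:(-3) ⇒ S = (7/4, -1/4)
through S parallel to GC: direction (-1/12, 1/4); meets GU at N = (5/12, 15/4)
N = G + t·(U−G) with t = -4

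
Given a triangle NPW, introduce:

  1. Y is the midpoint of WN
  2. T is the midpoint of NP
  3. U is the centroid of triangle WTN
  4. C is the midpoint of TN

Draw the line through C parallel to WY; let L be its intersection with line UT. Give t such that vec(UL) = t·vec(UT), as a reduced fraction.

t = 1/4

Choose coordinates N = (0, 0), P = (1, 0), W = (0, 1).
1. Y is the midpoint of WN ⇒ Y = (0, 1/2)
2. T is the midpoint of NP ⇒ T = (1/2, 0)
3. U is the centroid of triangle WTN ⇒ U = (1/6, 1/3)
4. C is the midpoint of TN ⇒ C = (1/4, 0)
through C parallel to WY: direction (0, -1/2); meets UT at L = (1/4, 1/4)
L = U + t·(T−U) with t = 1/4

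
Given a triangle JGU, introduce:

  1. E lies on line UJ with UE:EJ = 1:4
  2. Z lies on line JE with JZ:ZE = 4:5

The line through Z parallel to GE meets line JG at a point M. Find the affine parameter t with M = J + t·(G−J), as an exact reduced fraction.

t = 4/9

Choose coordinates J = (0, 0), G = (1, 0), U = (0, 1).
1. E lies on line UJ with UE:EJ = 1:4 ⇒ E = (0, 4/5)
2. Z lies on line JE with JZ:ZE = 4:5 ⇒ Z = (0, 16/45)
through Z parallel to GE: direction (-1, 4/5); meets JG at M = (4/9, 0)
M = J + t·(G−J) with t = 4/9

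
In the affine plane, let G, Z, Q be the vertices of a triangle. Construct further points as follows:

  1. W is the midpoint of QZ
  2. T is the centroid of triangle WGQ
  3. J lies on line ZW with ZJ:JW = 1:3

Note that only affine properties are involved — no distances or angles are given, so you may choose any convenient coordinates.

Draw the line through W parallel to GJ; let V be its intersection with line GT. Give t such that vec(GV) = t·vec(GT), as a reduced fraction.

t = 9/10

Assign G = (0, 0), Z = (1, 0), Q = (0, 1) — the answer is frame-independent, so this choice is without loss of generality.
1. W is the midpoint of QZ ⇒ W = (1/2, 1/2)
2. T is the centroid of triangle WGQ ⇒ T = (1/6, 1/2)
3. J lies on line ZW with ZJ:JW = 1:3 ⇒ J = (7/8, 1/8)
through W parallel to GJ: direction (7/8, 1/8); meets GT at V = (3/20, 9/20)
V = G + t·(T−G) with t = 9/10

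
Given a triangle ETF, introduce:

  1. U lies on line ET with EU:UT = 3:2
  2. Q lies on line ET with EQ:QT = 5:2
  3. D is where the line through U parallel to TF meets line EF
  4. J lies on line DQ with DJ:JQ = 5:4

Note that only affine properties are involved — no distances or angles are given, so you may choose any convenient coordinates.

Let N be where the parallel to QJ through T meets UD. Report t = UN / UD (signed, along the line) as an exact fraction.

Choose coordinates E = (0, 0), T = (1, 0), F = (0, 1).
1. U lies on line ET with EU:UT = 3:2 ⇒ U = (3/5, 0)
2. Q lies on line ET with EQ:QT = 5:2 ⇒ Q = (5/7, 0)
3. D is where the line through U parallel to TF meets line EF ⇒ D = (0, 3/5)
4. J lies on line DQ with DJ:JQ = 5:4 ⇒ J = (25/63, 4/15)
through T parallel to QJ: direction (-20/63, 4/15); meets UD at N = (-3/2, 21/10)
N = U + t·(D−U) with t = 7/2

t = 7/2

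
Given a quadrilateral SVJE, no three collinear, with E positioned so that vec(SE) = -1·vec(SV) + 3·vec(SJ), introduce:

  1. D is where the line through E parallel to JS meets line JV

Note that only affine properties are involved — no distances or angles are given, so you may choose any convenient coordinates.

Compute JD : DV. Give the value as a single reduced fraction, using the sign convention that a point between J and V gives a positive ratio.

JD:DV = -1/2

Set S = (0, 0), V = (1, 0), J = (0, 1), E = (-1, 3); any affine frame gives the same invariant.
1. D is where the line through E parallel to JS meets line JV ⇒ D = (-1, 2)
D = J + t·(V−J) with t = -1, so JD:DV = t:(1−t) = -1:2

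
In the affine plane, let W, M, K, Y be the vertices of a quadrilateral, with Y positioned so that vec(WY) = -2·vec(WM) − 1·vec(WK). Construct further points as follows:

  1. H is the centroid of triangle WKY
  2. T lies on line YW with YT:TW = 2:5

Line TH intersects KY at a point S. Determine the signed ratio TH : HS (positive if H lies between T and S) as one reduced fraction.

TH:HS = -1/7

Choose coordinates W = (0, 0), M = (1, 0), K = (0, 1), Y = (-2, -1).
1. H is the centroid of triangle WKY ⇒ H = (-2/3, 0)
2. T lies on line YW with YT:TW = 2:5 ⇒ T = (-10/7, -5/7)
line TH meets KY at S = (-6, -5)
H = T + t·(S−T) with t = -1/6, so TH:HS = -1/6:7/6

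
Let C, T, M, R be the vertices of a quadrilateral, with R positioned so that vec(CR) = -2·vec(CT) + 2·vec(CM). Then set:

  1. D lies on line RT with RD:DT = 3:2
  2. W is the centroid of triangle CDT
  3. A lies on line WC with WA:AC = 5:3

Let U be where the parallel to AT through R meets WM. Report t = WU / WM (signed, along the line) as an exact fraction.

t = 40/19

Choose coordinates C = (0, 0), T = (1, 0), M = (0, 1), R = (-2, 2).
1. D lies on line RT with RD:DT = 3:2 ⇒ D = (-1/5, 4/5)
2. W is the centroid of triangle CDT ⇒ W = (4/15, 4/15)
3. A lies on line WC with WA:AC = 5:3 ⇒ A = (1/10, 1/10)
through R parallel to AT: direction (9/10, -1/10); meets WM at U = (-28/95, 172/95)
U = W + t·(M−W) with t = 40/19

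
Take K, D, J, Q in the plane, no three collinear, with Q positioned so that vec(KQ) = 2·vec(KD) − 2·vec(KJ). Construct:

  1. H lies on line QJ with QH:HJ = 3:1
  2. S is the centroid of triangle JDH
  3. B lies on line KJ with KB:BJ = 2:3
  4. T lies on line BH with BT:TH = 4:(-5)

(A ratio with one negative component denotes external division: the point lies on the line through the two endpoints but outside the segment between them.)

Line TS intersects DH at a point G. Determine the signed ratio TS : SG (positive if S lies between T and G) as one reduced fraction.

TS:SG = -4

Work in coordinates with K = (0, 0), D = (1, 0), J = (0, 1), Q = (2, -2).
1. H lies on line QJ with QH:HJ = 3:1 ⇒ H = (1/2, 1/4)
2. S is the centroid of triangle JDH ⇒ S = (1/2, 5/12)
3. B lies on line KJ with KB:BJ = 2:3 ⇒ B = (0, 2/5)
4. T lies on line BH with BT:TH = 4:(-5) ⇒ T = (-2, 1)
line TS meets DH at G = (-1/8, 9/16)
S = T + t·(G−T) with t = 4/3, so TS:SG = 4/3:-1/3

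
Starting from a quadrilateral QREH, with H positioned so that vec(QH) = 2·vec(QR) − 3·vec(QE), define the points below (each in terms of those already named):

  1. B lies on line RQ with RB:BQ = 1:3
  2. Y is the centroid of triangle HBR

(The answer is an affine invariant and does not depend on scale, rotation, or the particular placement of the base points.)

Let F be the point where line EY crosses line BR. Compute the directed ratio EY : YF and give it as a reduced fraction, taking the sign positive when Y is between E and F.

EY:YF = -2

Set Q = (0, 0), R = (1, 0), E = (0, 1), H = (2, -3); any affine frame gives the same invariant.
1. B lies on line RQ with RB:BQ = 1:3 ⇒ B = (3/4, 0)
2. Y is the centroid of triangle HBR ⇒ Y = (5/4, -1)
line EY meets BR at F = (5/8, 0)
Y = E + t·(F−E) with t = 2, so EY:YF = 2:-1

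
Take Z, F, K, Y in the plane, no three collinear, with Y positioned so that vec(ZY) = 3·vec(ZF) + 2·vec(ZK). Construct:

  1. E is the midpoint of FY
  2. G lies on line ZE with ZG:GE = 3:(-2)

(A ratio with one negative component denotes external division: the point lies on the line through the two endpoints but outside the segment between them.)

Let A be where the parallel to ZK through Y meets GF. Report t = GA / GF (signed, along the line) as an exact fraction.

t = 3/5

Set Z = (0, 0), F = (1, 0), K = (0, 1), Y = (3, 2); any affine frame gives the same invariant.
1. E is the midpoint of FY ⇒ E = (2, 1)
2. G lies on line ZE with ZG:GE = 3:(-2) ⇒ G = (6, 3)
through Y parallel to ZK: direction (0, 1); meets GF at A = (3, 6/5)
A = G + t·(F−G) with t = 3/5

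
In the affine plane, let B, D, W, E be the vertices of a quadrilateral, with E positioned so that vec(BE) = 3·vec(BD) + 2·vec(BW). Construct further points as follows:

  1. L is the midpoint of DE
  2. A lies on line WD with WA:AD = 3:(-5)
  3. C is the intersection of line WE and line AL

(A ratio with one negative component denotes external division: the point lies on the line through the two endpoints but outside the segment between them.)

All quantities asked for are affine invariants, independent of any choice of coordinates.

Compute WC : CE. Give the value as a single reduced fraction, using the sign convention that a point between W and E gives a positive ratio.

Choose coordinates B = (0, 0), D = (1, 0), W = (0, 1), E = (3, 2).
1. L is the midpoint of DE ⇒ L = (2, 1)
2. A lies on line WD with WA:AD = 3:(-5) ⇒ A = (-3/2, 5/2)
3. C is the intersection of line WE and line AL ⇒ C = (9/8, 11/8)
C = W + t·(E−W) with t = 3/8, so WC:CE = t:(1−t) = 3/8:5/8

WC:CE = 3/5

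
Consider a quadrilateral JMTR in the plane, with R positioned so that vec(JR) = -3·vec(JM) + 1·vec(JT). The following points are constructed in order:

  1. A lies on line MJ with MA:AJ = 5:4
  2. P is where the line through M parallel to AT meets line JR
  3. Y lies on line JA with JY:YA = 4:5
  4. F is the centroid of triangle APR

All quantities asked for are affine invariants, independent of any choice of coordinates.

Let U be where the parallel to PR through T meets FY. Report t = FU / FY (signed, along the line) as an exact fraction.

Assign J = (0, 0), M = (1, 0), T = (0, 1), R = (-3, 1) — the answer is frame-independent, so this choice is without loss of generality.
1. A lies on line MJ with MA:AJ = 5:4 ⇒ A = (4/9, 0)
2. P is where the line through M parallel to AT meets line JR ⇒ P = (27/23, -9/23)
3. Y lies on line JA with JY:YA = 4:5 ⇒ Y = (16/81, 0)
4. F is the centroid of triangle APR ⇒ F = (-286/621, 14/69)
through T parallel to PR: direction (-96/23, 32/23); meets FY at U = (1727/46, -1589/138)
U = F + t·(Y−F) with t = 231/4

t = 231/4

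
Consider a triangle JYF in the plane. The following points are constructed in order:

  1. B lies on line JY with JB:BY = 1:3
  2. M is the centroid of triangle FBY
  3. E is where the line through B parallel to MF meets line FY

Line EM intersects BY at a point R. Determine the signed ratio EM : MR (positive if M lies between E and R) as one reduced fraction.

Assign J = (0, 0), Y = (1, 0), F = (0, 1) — the answer is frame-independent, so this choice is without loss of generality.
1. B lies on line JY with JB:BY = 1:3 ⇒ B = (1/4, 0)
2. M is the centroid of triangle FBY ⇒ M = (5/12, 1/3)
3. E is where the line through B parallel to MF meets line FY ⇒ E = (-1, 2)
line EM meets BY at R = (7/10, 0)
M = E + t·(R−E) with t = 5/6, so EM:MR = 5/6:1/6

EM:MR = 5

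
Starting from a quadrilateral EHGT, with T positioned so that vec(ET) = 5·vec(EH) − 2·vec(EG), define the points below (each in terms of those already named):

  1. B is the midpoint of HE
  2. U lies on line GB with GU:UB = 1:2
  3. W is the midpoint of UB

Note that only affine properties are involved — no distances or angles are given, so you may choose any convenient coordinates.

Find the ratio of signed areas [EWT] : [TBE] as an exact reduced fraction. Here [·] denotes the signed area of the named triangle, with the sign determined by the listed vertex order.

[EWT]:[TBE] = -7/3

Choose coordinates E = (0, 0), H = (1, 0), G = (0, 1), T = (5, -2).
1. B is the midpoint of HE ⇒ B = (1/2, 0)
2. U lies on line GB with GU:UB = 1:2 ⇒ U = (1/6, 2/3)
3. W is the midpoint of UB ⇒ W = (1/3, 1/3)
2·[EWT] = -7/3, 2·[TBE] = 1
[EWT]:[TBE] = -7/3:1 = -7/3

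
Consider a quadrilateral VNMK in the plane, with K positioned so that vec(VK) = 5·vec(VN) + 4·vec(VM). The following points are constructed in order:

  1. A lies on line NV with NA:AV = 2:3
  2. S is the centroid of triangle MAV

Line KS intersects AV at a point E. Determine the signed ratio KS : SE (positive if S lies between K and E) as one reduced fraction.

Set V = (0, 0), N = (1, 0), M = (0, 1), K = (5, 4); any affine frame gives the same invariant.
1. A lies on line NV with NA:AV = 2:3 ⇒ A = (3/5, 0)
2. S is the centroid of triangle MAV ⇒ S = (1/5, 1/3)
line KS meets AV at E = (-13/55, 0)
S = K + t·(E−K) with t = 11/12, so KS:SE = 11/12:1/12

KS:SE = 11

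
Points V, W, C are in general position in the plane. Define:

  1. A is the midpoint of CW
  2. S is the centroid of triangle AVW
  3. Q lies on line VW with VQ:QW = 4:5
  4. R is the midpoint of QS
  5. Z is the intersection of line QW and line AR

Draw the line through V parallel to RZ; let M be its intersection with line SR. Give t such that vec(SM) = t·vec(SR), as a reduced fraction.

t = 22

Assign V = (0, 0), W = (1, 0), C = (0, 1) — the answer is frame-independent, so this choice is without loss of generality.
1. A is the midpoint of CW ⇒ A = (1/2, 1/2)
2. S is the centroid of triangle AVW ⇒ S = (1/2, 1/6)
3. Q lies on line VW with VQ:QW = 4:5 ⇒ Q = (4/9, 0)
4. R is the midpoint of QS ⇒ R = (17/36, 1/12)
5. Z is the intersection of line QW and line AR ⇒ Z = (7/15, 0)
through V parallel to RZ: direction (-1/180, -1/12); meets SR at M = (-1/9, -5/3)
M = S + t·(R−S) with t = 22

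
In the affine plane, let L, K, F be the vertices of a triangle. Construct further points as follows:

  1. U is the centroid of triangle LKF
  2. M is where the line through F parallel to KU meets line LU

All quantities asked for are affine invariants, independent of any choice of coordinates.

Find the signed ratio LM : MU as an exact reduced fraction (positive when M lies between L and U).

LM:MU = -2

Set L = (0, 0), K = (1, 0), F = (0, 1); any affine frame gives the same invariant.
1. U is the centroid of triangle LKF ⇒ U = (1/3, 1/3)
2. M is where the line through F parallel to KU meets line LU ⇒ M = (2/3, 2/3)
M = L + t·(U−L) with t = 2, so LM:MU = t:(1−t) = 2:-1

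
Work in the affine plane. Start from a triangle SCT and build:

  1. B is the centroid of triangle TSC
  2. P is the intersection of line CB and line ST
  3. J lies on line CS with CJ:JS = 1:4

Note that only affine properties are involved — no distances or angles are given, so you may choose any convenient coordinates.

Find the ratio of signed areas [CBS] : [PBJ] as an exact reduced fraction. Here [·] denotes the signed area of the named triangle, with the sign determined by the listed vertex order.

[CBS]:[PBJ] = -10

Choose coordinates S = (0, 0), C = (1, 0), T = (0, 1).
1. B is the centroid of triangle TSC ⇒ B = (1/3, 1/3)
2. P is the intersection of line CB and line ST ⇒ P = (0, 1/2)
3. J lies on line CS with CJ:JS = 1:4 ⇒ J = (4/5, 0)
2·[CBS] = 1/3, 2·[PBJ] = -1/30
[CBS]:[PBJ] = 1/3:-1/30 = -10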